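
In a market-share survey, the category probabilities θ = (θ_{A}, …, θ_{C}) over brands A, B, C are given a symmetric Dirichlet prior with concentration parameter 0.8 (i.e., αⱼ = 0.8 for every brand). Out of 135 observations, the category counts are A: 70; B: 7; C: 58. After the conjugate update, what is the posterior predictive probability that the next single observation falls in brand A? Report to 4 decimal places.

The Dirichlet prior is conjugate to the Multinomial likelihood: each posterior αⱼ = prior αⱼ + observed count nⱼ.
Posterior concentration: (70.8, 7.8, 58.8), total = 137.4.
P(next = A | data) = α_{A}/Σα = 0.5153.

0.5153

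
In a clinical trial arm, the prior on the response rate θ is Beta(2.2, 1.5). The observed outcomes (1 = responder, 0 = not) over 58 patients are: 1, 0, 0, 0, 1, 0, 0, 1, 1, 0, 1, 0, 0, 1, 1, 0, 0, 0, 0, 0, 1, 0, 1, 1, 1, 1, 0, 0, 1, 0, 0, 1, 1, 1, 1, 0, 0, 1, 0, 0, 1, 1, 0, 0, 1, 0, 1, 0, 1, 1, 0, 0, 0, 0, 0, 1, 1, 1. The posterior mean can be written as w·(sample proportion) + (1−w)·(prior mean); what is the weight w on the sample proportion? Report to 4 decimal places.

0.9400

The Beta prior is conjugate to a Binomial/Bernoulli likelihood; the update adds successes to α and failures to β.
Posterior mean = (α₀+k)/(α₀+β₀+n) = [n/(α₀+β₀+n)]·(k/n) + [(α₀+β₀)/(α₀+β₀+n)]·α₀/(α₀+β₀), so only n and the prior enter the weight.
The weight on the data is w = n/(α₀+β₀+n) = 58/(2.2+1.5+58) = 58/61.7 = 0.9400.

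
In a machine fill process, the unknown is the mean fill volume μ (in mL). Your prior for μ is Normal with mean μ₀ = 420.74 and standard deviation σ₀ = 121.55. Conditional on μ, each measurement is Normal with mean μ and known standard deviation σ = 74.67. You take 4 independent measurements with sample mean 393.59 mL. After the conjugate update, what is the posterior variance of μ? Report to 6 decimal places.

For Normal data with known variance σ², a Normal(μ₀, σ₀²) prior on μ is conjugate. Posterior precision = 1/σ₀² + n/σ²; posterior mean is the precision-weighted average of μ₀ and x̄.
σ₀² = 121.55² = 14774.4025, σ² = 74.67² = 5575.6089; σ² + n·σ₀² = 5575.6089 + 4·14774.4025 = 64673.2189.
Posterior precision = 1/σ₀² + n/σ² = 1/14774.4025 + 4/5575.6089 = (σ² + n·σ₀²)/(σ₀²σ²) = 64673.2189/(14774.4025·5575.6089); posterior variance σₙ² = σ₀²σ²/(σ² + n·σ₀²) = 14774.4025·5575.6089/64673.2189 = 1273.731097.

1273.731097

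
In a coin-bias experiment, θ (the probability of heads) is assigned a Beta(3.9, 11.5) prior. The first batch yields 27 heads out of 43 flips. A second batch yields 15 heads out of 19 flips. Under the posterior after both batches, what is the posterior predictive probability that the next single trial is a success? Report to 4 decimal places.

The Beta prior is conjugate to a Binomial/Bernoulli likelihood; the update adds successes to α and failures to β.
After batch 1: Beta(3.9+27, 11.5+16) = Beta(30.9, 27.5).
After batch 2: Beta(30.9+15, 27.5+4) = Beta(45.9, 31.5).
For a single future Bernoulli trial, P(success | data) = α/(α+β) = 0.5930.

0.5930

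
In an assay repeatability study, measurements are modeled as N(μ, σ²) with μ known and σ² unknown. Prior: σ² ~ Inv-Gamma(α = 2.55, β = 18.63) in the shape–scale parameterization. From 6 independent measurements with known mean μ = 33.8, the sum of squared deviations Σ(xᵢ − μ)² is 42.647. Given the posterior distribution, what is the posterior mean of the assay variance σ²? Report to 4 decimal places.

8.7810

With known mean μ and an Inverse-Gamma(α, β) prior on σ², the Normal likelihood is conjugate: posterior is Inv-Gamma(α + n/2, β + Σ(xᵢ−μ)²/2).
Posterior: Inv-Gamma(2.55 + 6/2, 18.63 + 42.647/2) = Inv-Gamma(5.55, 39.9535).
E[σ²|data] = β/(α−1) = 39.9535/4.55 = 8.7810.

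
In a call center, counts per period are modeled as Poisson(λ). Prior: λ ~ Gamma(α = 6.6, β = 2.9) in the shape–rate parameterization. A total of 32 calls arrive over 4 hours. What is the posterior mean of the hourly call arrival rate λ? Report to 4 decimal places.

With a Gamma(shape α, rate β) prior, the Poisson likelihood is conjugate: the posterior is Gamma(α + ΣXᵢ, β + n).
Posterior: Gamma(α+S, β+n) = Gamma(6.6+32, 2.9+4) = Gamma(38.6, 6.9).
Posterior mean = α/β = 38.6/6.9 = 5.5942.

5.5942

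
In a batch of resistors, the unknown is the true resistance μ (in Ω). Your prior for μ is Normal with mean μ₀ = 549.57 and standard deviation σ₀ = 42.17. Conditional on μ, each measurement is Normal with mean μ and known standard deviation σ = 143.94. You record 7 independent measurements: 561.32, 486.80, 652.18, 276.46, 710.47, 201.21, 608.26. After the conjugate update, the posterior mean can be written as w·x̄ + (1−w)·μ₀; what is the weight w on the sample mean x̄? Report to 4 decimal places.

0.3753

For Normal data with known variance σ², a Normal(μ₀, σ₀²) prior on μ is conjugate. Posterior precision = 1/σ₀² + n/σ²; posterior mean is the precision-weighted average of μ₀ and x̄.
σ₀² = 42.17² = 1778.3089, σ² = 143.94² = 20718.7236. Prior precision 1/σ₀² = 1/1778.3089; data precision n/σ² = 7/20718.7236.
w = (n/σ²)/(1/σ₀² + n/σ²) = n·σ₀²/(σ² + n·σ₀²) = 7·1778.3089/(20718.7236 + 7·1778.3089) = 12448.1623/33166.8859 = 0.3753.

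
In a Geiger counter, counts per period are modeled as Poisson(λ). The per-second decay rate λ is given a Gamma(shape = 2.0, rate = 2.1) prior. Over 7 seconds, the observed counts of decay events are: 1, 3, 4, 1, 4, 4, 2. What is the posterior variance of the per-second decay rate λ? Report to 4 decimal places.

With a Gamma(shape α, rate β) prior, the Poisson likelihood is conjugate: the posterior is Gamma(α + ΣXᵢ, β + n).
Sum of counts S = 19 over n = 7 seconds.
Posterior: Gamma(α+S, β+n) = Gamma(2.0+19, 2.1+7) = Gamma(21.0, 9.1).
Var = α/β² = 21.0/9.1² = 0.2536.

0.2536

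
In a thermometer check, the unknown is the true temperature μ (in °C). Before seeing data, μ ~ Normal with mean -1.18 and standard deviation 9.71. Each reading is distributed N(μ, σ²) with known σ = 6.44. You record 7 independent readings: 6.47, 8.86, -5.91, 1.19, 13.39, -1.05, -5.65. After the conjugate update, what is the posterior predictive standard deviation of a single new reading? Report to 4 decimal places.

6.8592

For Normal data with known variance σ², a Normal(μ₀, σ₀²) prior on μ is conjugate. Posterior precision = 1/σ₀² + n/σ²; posterior mean is the precision-weighted average of μ₀ and x̄.
σ₀² = 9.71² = 94.2841, σ² = 6.44² = 41.4736; σ² + n·σ₀² = 41.4736 + 7·94.2841 = 701.4623.
Posterior precision = 1/σ₀² + n/σ² = 1/94.2841 + 7/41.4736 = (σ² + n·σ₀²)/(σ₀²σ²) = 701.4623/(94.2841·41.4736); posterior variance σₙ² = σ₀²σ²/(σ² + n·σ₀²) = 94.2841·41.4736/701.4623 = 5.574499.
Predictive variance for one new observation = σₙ² + σ² = 94.2841·41.4736/701.4623 + 41.4736 = σ²·(σ₀² + 701.4623)/701.4623 = 41.4736·795.7464/701.4623 = 47.048099; SD = √(41.4736·795.7464/701.4623) = 6.8592.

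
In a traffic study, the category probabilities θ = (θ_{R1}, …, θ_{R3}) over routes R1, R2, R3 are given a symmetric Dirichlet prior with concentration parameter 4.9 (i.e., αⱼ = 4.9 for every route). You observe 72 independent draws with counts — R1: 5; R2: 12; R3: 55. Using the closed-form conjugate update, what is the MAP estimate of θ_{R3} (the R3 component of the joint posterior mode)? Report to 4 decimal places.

The Dirichlet prior is conjugate to the Multinomial likelihood: each posterior αⱼ = prior αⱼ + observed count nⱼ.
Posterior concentration: (9.9, 16.9, 59.9), total = 86.7.
Joint mode component: (α_{R3}−1)/(Σα−K) = 58.9/83.7 = 0.7037.

0.7037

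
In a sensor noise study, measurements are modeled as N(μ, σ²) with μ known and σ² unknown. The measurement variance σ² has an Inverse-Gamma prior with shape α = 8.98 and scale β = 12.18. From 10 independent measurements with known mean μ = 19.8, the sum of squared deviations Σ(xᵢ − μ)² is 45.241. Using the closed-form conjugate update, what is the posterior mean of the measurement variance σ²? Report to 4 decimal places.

2.6811

With known mean μ and an Inverse-Gamma(α, β) prior on σ², the Normal likelihood is conjugate: posterior is Inv-Gamma(α + n/2, β + Σ(xᵢ−μ)²/2).
Posterior: Inv-Gamma(8.98 + 10/2, 12.18 + 45.241/2) = Inv-Gamma(13.98, 34.8005).
E[σ²|data] = β/(α−1) = 34.8005/12.98 = 2.6811.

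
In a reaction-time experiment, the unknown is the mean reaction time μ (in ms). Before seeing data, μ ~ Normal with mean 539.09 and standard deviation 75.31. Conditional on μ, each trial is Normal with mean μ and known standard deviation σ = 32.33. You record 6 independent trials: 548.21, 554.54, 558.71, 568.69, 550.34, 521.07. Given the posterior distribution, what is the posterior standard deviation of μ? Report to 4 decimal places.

For Normal data with known variance σ², a Normal(μ₀, σ₀²) prior on μ is conjugate. Posterior precision = 1/σ₀² + n/σ²; posterior mean is the precision-weighted average of μ₀ and x̄.
σ₀² = 75.31² = 5671.5961, σ² = 32.33² = 1045.2289; σ² + n·σ₀² = 1045.2289 + 6·5671.5961 = 35074.8055.
Posterior precision = 1/σ₀² + n/σ² = 1/5671.5961 + 6/1045.2289 = (σ² + n·σ₀²)/(σ₀²σ²) = 35074.8055/(5671.5961·1045.2289); posterior variance σₙ² = σ₀²σ²/(σ² + n·σ₀²) = 5671.5961·1045.2289/35074.8055 = 169.013515.
Posterior SD = √σₙ² = √(5671.5961·1045.2289/35074.8055) = 13.0005.

13.0005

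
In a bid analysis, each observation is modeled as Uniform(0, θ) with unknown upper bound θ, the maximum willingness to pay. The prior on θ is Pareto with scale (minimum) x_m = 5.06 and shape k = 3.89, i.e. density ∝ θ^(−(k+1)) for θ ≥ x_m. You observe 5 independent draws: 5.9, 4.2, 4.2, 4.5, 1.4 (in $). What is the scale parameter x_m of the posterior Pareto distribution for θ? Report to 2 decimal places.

A Pareto(scale x_m, shape k) prior on the upper bound θ of Uniform(0, θ) is conjugate: posterior is Pareto(max(x_m, max xᵢ), k + n).
Sample maximum = 5.9; prior scale x_m = 5.06 → posterior scale = max = 5.90.
Posterior shape = 3.89 + 5 = 8.89.
Posterior scale x_m = 5.90.

5.90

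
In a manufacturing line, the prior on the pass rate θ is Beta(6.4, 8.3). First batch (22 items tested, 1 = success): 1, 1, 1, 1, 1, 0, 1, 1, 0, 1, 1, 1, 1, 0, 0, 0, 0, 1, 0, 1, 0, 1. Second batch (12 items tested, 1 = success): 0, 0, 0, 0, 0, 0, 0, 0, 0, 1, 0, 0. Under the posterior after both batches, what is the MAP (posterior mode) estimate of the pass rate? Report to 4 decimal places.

The Beta prior is conjugate to a Binomial/Bernoulli likelihood; the update adds successes to α and failures to β.
After batch 1: Beta(6.4+14, 8.3+8) = Beta(20.4, 16.3).
After batch 2: Beta(20.4+1, 16.3+11) = Beta(21.4, 27.3).
Mode of Beta(a,b) for a,b>1 is (a−1)/(a+b−2) = 20.4/46.7 = 0.4368.

0.4368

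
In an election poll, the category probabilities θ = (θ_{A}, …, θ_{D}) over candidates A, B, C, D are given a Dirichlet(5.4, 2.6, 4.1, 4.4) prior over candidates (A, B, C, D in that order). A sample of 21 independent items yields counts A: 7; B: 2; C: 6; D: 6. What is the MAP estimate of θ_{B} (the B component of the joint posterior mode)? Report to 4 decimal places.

The Dirichlet prior is conjugate to the Multinomial likelihood: each posterior αⱼ = prior αⱼ + observed count nⱼ.
Posterior concentration: (12.4, 4.6, 10.1, 10.4), total = 37.5.
Joint mode component: (α_{B}−1)/(Σα−K) = 3.6/33.5 = 0.1075.

0.1075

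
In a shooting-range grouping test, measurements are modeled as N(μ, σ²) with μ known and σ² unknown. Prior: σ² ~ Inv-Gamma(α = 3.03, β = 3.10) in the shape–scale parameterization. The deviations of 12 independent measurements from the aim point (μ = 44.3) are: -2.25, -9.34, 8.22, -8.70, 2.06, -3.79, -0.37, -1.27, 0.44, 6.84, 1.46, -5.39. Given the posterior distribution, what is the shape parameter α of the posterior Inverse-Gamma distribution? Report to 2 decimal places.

With known mean μ and an Inverse-Gamma(α, β) prior on σ², the Normal likelihood is conjugate: posterior is Inv-Gamma(α + n/2, β + Σ(xᵢ−μ)²/2).
Σ(xᵢ−μ)² = (-2.25)² + (-9.34)² + (8.22)² + (-8.70)² + (2.06)² + (-3.79)² + (-0.37)² + (-1.27)² + (0.44)² + (6.84)² + (1.46)² + (-5.39)² = 334.0769.
Posterior: Inv-Gamma(3.03 + 12/2, 3.10 + 334.0769/2) = Inv-Gamma(9.03, 170.13845).
Posterior α = 9.03.

9.03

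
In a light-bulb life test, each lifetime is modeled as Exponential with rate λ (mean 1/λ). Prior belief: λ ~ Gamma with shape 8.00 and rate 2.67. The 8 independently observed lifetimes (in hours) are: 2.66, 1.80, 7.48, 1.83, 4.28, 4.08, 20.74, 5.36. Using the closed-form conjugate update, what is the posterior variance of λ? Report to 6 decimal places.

With a Gamma(shape α, rate β) prior on the exponential rate λ, the posterior after n observations with total T = Σxᵢ is Gamma(α+n, β+T).
Sum of observations T = 48.23 hours; n = 8.
Posterior: Gamma(8.00+8, 2.67+48.23) = Gamma(16.00, 50.90).
Var = α/β² = 0.006176.

0.006176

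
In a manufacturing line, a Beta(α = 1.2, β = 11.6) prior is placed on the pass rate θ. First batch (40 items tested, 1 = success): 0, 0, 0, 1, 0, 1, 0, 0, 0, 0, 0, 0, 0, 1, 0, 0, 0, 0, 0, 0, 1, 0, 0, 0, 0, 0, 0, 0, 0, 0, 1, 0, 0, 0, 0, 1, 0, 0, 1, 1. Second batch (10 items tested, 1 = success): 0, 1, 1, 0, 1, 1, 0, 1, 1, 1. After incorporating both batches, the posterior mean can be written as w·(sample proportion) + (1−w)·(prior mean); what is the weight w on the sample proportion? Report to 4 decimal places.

The Beta prior is conjugate to a Binomial/Bernoulli likelihood; the update adds successes to α and failures to β.
Total number of items tested: n = 40 + 10 = 50.
Posterior mean = (α₀+k)/(α₀+β₀+n) = [n/(α₀+β₀+n)]·(k/n) + [(α₀+β₀)/(α₀+β₀+n)]·α₀/(α₀+β₀), so only n and the prior enter the weight.
The weight on the data is w = n/(α₀+β₀+n) = 50/(1.2+11.6+50) = 50/62.8 = 0.7962.

0.7962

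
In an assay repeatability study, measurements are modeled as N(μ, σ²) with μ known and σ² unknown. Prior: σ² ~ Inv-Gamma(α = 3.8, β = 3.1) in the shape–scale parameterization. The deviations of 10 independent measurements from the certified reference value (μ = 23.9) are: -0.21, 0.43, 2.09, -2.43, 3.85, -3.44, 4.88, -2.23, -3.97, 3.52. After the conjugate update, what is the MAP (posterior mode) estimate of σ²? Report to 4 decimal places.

5.1172

With known mean μ and an Inverse-Gamma(α, β) prior on σ², the Normal likelihood is conjugate: posterior is Inv-Gamma(α + n/2, β + Σ(xᵢ−μ)²/2).
Σ(xᵢ−μ)² = (-0.21)² + (0.43)² + (2.09)² + (-2.43)² + (3.85)² + (-3.44)² + (4.88)² + (-2.23)² + (-3.97)² + (3.52)² = 94.0967.
Posterior: Inv-Gamma(3.8 + 10/2, 3.1 + 94.0967/2) = Inv-Gamma(8.80, 50.14835).
Mode = β/(α+1) = 50.14835/9.80 = 5.1172.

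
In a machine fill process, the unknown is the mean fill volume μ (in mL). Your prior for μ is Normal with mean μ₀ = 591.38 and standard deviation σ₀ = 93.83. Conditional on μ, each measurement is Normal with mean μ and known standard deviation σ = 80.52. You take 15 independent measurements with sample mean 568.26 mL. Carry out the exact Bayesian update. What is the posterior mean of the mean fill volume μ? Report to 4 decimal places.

For Normal data with known variance σ², a Normal(μ₀, σ₀²) prior on μ is conjugate. Posterior precision = 1/σ₀² + n/σ²; posterior mean is the precision-weighted average of μ₀ and x̄.
n·x̄ = 15·568.26 = 8523.9.
σ₀² = 93.83² = 8804.0689, σ² = 80.52² = 6483.4704; σ² + n·σ₀² = 6483.4704 + 15·8804.0689 = 138544.5039.
Posterior mean = (μ₀/σ₀² + n·x̄/σ²)/(1/σ₀² + n/σ²) = (σ²·μ₀ + σ₀²·n·x̄)/(σ² + n·σ₀²) = (6483.4704·591.38 + 8804.0689·8523.9)/138544.5039 = 78879197.621862/138544.5039 = 569.3419.

569.3419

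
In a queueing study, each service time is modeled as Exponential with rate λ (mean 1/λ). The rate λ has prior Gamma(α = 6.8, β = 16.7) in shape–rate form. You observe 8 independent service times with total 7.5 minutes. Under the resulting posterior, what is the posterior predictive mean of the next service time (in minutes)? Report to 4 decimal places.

With a Gamma(shape α, rate β) prior on the exponential rate λ, the posterior after n observations with total T = Σxᵢ is Gamma(α+n, β+T).
Posterior: Gamma(6.8+8, 16.7+7.5) = Gamma(14.8, 24.2).
The predictive distribution for the next observation is Lomax; its mean is β/(α−1) = 24.2/13.8 = 1.7536.

1.7536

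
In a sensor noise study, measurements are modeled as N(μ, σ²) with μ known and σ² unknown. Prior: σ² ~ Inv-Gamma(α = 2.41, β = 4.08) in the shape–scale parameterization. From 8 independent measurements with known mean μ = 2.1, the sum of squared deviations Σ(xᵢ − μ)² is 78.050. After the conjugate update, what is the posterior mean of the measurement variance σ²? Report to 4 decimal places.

With known mean μ and an Inverse-Gamma(α, β) prior on σ², the Normal likelihood is conjugate: posterior is Inv-Gamma(α + n/2, β + Σ(xᵢ−μ)²/2).
Posterior: Inv-Gamma(2.41 + 8/2, 4.08 + 78.050/2) = Inv-Gamma(6.41, 43.1050).
E[σ²|data] = β/(α−1) = 43.1050/5.41 = 7.9677.

7.9677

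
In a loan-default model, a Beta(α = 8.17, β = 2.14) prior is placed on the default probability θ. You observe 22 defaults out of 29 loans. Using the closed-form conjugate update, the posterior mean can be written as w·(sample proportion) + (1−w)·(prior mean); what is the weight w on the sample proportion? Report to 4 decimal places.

The Beta prior is conjugate to a Binomial/Bernoulli likelihood; the update adds successes to α and failures to β.
Posterior mean = (α₀+k)/(α₀+β₀+n) = [n/(α₀+β₀+n)]·(k/n) + [(α₀+β₀)/(α₀+β₀+n)]·α₀/(α₀+β₀), so only n and the prior enter the weight.
The weight on the data is w = n/(α₀+β₀+n) = 29/(8.17+2.14+29) = 29/39.31 = 0.7377.

0.7377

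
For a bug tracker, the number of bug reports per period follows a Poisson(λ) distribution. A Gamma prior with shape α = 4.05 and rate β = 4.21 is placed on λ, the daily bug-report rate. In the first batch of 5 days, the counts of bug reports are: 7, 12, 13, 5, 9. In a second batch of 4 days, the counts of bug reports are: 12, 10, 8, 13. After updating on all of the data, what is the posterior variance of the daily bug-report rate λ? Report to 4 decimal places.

0.5332

With a Gamma(shape α, rate β) prior, the Poisson likelihood is conjugate: the posterior is Gamma(α + ΣXᵢ, β + n).
Batch 1: sum of counts S = 46 over n = 5 days.
After batch 1: Gamma(α+S, β+n) = Gamma(4.05+46, 4.21+5) = Gamma(50.05, 9.21).
Batch 2: sum of counts S = 43 over n = 4 days.
After batch 2: Gamma(α+S, β+n) = Gamma(50.05+43, 9.21+4) = Gamma(93.05, 13.21).
Var = α/β² = 93.05/13.21² = 0.5332.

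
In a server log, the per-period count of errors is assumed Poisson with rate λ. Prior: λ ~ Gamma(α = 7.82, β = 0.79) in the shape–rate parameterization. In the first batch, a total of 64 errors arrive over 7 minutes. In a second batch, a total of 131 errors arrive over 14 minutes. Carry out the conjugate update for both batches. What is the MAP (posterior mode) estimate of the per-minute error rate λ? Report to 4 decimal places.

With a Gamma(shape α, rate β) prior, the Poisson likelihood is conjugate: the posterior is Gamma(α + ΣXᵢ, β + n).
After batch 1: Gamma(α+S, β+n) = Gamma(7.82+64, 0.79+7) = Gamma(71.82, 7.79).
After batch 2: Gamma(α+S, β+n) = Gamma(71.82+131, 7.79+14) = Gamma(202.82, 21.79).
Mode of Gamma(α,β) for α≥1 is (α−1)/β = 201.82/21.79 = 9.2620.

9.2620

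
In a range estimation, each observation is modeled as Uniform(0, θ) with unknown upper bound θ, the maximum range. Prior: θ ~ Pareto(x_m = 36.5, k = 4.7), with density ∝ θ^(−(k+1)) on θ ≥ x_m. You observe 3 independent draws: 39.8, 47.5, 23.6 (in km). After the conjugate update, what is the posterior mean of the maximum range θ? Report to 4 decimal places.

54.5896

A Pareto(scale x_m, shape k) prior on the upper bound θ of Uniform(0, θ) is conjugate: posterior is Pareto(max(x_m, max xᵢ), k + n).
Sample maximum = 47.5; prior scale x_m = 36.5 → posterior scale = max = 47.5.
Posterior shape = 4.7 + 3 = 7.7.
E[θ|data] = k·x_m/(k−1) = 7.7·47.5/6.7 = 54.5896.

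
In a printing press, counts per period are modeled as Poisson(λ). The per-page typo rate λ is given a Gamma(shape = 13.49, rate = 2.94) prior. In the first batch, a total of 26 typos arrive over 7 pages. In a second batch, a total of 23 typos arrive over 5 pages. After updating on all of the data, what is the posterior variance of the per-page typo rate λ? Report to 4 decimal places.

0.2800

With a Gamma(shape α, rate β) prior, the Poisson likelihood is conjugate: the posterior is Gamma(α + ΣXᵢ, β + n).
After batch 1: Gamma(α+S, β+n) = Gamma(13.49+26, 2.94+7) = Gamma(39.49, 9.94).
After batch 2: Gamma(α+S, β+n) = Gamma(39.49+23, 9.94+5) = Gamma(62.49, 14.94).
Var = α/β² = 62.49/14.94² = 0.2800.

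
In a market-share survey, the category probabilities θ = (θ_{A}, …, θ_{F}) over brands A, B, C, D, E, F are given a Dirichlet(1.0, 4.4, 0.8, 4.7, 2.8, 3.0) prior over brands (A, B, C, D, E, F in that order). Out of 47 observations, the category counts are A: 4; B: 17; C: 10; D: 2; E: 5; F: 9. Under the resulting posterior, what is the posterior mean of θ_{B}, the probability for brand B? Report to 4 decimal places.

0.3359

The Dirichlet prior is conjugate to the Multinomial likelihood: each posterior αⱼ = prior αⱼ + observed count nⱼ.
Posterior concentration: (5.0, 21.4, 10.8, 6.7, 7.8, 12.0), total = 63.7.
E[θ_{B}|data] = α_{B}/Σα = 21.4/63.7 = 0.3359.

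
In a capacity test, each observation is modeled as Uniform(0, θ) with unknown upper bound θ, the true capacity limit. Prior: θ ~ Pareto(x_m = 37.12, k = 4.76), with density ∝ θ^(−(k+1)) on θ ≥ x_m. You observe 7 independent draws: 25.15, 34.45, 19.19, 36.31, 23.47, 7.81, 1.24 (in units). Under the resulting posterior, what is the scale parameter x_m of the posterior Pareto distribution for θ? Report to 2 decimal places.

A Pareto(scale x_m, shape k) prior on the upper bound θ of Uniform(0, θ) is conjugate: posterior is Pareto(max(x_m, max xᵢ), k + n).
Sample maximum = 36.31; prior scale x_m = 37.12 → posterior scale = max = 37.12.
Posterior shape = 4.76 + 7 = 11.76.
Posterior scale x_m = 37.12.

37.12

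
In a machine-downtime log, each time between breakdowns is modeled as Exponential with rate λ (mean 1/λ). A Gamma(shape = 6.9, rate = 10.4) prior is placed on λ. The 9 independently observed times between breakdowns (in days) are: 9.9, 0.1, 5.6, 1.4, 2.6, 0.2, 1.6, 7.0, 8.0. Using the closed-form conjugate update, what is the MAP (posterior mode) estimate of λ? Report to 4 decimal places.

0.3184

With a Gamma(shape α, rate β) prior on the exponential rate λ, the posterior after n observations with total T = Σxᵢ is Gamma(α+n, β+T).
Sum of observations T = 36.4 days; n = 9.
Posterior: Gamma(6.9+9, 10.4+36.4) = Gamma(15.9, 46.8).
Mode = (α−1)/β = 0.3184.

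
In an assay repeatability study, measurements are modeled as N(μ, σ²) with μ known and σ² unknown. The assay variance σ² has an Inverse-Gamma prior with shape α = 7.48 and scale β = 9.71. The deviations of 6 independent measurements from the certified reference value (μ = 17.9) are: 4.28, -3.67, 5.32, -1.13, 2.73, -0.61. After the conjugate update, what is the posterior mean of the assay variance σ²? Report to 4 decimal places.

4.6736

With known mean μ and an Inverse-Gamma(α, β) prior on σ², the Normal likelihood is conjugate: posterior is Inv-Gamma(α + n/2, β + Σ(xᵢ−μ)²/2).
Σ(xᵢ−μ)² = (4.28)² + (-3.67)² + (5.32)² + (-1.13)² + (2.73)² + (-0.61)² = 69.1916.
Posterior: Inv-Gamma(7.48 + 6/2, 9.71 + 69.1916/2) = Inv-Gamma(10.48, 44.30580).
E[σ²|data] = β/(α−1) = 44.30580/9.48 = 4.6736.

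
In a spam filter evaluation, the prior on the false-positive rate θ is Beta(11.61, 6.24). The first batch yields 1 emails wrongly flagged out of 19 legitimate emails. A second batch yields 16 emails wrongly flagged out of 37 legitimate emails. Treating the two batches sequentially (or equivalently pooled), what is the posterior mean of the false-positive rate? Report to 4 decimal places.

0.3874

The Beta prior is conjugate to a Binomial/Bernoulli likelihood; the update adds successes to α and failures to β.
After batch 1: Beta(11.61+1, 6.24+18) = Beta(12.61, 24.24).
After batch 2: Beta(12.61+16, 24.24+21) = Beta(28.61, 45.24).
Posterior mean = α/(α+β) = 28.61/73.85 = 0.3874.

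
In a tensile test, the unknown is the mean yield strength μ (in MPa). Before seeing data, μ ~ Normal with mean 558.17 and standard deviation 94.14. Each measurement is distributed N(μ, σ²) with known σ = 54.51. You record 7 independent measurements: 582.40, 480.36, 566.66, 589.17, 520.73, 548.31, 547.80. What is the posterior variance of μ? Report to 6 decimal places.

For Normal data with known variance σ², a Normal(μ₀, σ₀²) prior on μ is conjugate. Posterior precision = 1/σ₀² + n/σ²; posterior mean is the precision-weighted average of μ₀ and x̄.
σ₀² = 94.14² = 8862.3396, σ² = 54.51² = 2971.3401; σ² + n·σ₀² = 2971.3401 + 7·8862.3396 = 65007.7173.
Posterior precision = 1/σ₀² + n/σ² = 1/8862.3396 + 7/2971.3401 = (σ² + n·σ₀²)/(σ₀²σ²) = 65007.7173/(8862.3396·2971.3401); posterior variance σₙ² = σ₀²σ²/(σ² + n·σ₀²) = 8862.3396·2971.3401/65007.7173 = 405.075368.

405.075368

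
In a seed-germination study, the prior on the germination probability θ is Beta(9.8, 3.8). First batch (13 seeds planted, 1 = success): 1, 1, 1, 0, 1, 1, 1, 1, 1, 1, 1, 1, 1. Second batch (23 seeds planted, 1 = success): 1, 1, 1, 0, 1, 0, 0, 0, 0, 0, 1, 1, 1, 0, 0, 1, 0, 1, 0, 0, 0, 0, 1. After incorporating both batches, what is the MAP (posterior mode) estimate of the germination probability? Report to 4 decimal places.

0.6471

The Beta prior is conjugate to a Binomial/Bernoulli likelihood; the update adds successes to α and failures to β.
After batch 1: Beta(9.8+12, 3.8+1) = Beta(21.8, 4.8).
After batch 2: Beta(21.8+10, 4.8+13) = Beta(31.8, 17.8).
Mode of Beta(a,b) for a,b>1 is (a−1)/(a+b−2) = 30.8/47.6 = 0.6471.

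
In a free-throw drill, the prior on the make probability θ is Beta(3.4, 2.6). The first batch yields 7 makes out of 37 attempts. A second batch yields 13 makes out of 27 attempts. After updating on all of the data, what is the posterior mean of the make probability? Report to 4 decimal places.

0.3343

The Beta prior is conjugate to a Binomial/Bernoulli likelihood; the update adds successes to α and failures to β.
After batch 1: Beta(3.4+7, 2.6+30) = Beta(10.4, 32.6).
After batch 2: Beta(10.4+13, 32.6+14) = Beta(23.4, 46.6).
Posterior mean = α/(α+β) = 23.4/70.0 = 0.3343.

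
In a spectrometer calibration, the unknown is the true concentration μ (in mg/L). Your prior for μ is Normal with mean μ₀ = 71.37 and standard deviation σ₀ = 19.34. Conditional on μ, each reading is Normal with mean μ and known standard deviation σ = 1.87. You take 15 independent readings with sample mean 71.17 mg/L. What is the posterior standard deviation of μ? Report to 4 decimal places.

For Normal data with known variance σ², a Normal(μ₀, σ₀²) prior on μ is conjugate. Posterior precision = 1/σ₀² + n/σ²; posterior mean is the precision-weighted average of μ₀ and x̄.
σ₀² = 19.34² = 374.0356, σ² = 1.87² = 3.4969; σ² + n·σ₀² = 3.4969 + 15·374.0356 = 5614.0309.
Posterior precision = 1/σ₀² + n/σ² = 1/374.0356 + 15/3.4969 = (σ² + n·σ₀²)/(σ₀²σ²) = 5614.0309/(374.0356·3.4969); posterior variance σₙ² = σ₀²σ²/(σ² + n·σ₀²) = 374.0356·3.4969/5614.0309 = 0.232981.
Posterior SD = √σₙ² = √(374.0356·3.4969/5614.0309) = 0.4827.

0.4827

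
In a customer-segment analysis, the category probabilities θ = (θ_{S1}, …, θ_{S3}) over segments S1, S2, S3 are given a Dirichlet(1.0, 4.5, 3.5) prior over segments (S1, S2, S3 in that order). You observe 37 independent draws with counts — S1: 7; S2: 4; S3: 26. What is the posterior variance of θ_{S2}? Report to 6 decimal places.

The Dirichlet prior is conjugate to the Multinomial likelihood: each posterior αⱼ = prior αⱼ + observed count nⱼ.
Posterior concentration: (8.0, 8.5, 29.5), total = 46.0.
Var[θ_j] = α_j(Σα−α_j)/((Σα)²(Σα+1)) = 8.5·37.5/(46.0²·47.0) = 0.003205.

0.003205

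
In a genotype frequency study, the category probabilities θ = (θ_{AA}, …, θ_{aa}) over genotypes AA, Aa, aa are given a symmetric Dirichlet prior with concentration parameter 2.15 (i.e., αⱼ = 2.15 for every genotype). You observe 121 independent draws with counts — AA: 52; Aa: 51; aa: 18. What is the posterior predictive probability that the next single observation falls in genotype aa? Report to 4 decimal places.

The Dirichlet prior is conjugate to the Multinomial likelihood: each posterior αⱼ = prior αⱼ + observed count nⱼ.
Posterior concentration: (54.15, 53.15, 20.15), total = 127.45.
P(next = aa | data) = α_{aa}/Σα = 0.1581.

0.1581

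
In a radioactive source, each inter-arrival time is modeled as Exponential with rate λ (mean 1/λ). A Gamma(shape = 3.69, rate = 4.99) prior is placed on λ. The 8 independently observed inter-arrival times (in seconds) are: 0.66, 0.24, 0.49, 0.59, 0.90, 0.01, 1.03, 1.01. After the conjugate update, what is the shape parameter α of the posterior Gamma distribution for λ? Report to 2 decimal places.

11.69

With a Gamma(shape α, rate β) prior on the exponential rate λ, the posterior after n observations with total T = Σxᵢ is Gamma(α+n, β+T).
Sum of observations T = 4.93 seconds; n = 8.
Posterior: Gamma(3.69+8, 4.99+4.93) = Gamma(11.69, 9.92).
Posterior α = 11.69.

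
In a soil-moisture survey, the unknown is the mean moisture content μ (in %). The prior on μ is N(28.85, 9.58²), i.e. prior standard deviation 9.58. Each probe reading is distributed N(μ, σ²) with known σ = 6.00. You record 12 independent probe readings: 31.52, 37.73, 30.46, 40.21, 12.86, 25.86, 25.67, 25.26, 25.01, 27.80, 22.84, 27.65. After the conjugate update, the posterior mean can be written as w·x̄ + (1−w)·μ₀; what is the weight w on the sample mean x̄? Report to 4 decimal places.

0.9683

For Normal data with known variance σ², a Normal(μ₀, σ₀²) prior on μ is conjugate. Posterior precision = 1/σ₀² + n/σ²; posterior mean is the precision-weighted average of μ₀ and x̄.
σ₀² = 9.58² = 91.7764, σ² = 6.00² = 36. Prior precision 1/σ₀² = 1/91.7764; data precision n/σ² = 12/36.
w = (n/σ²)/(1/σ₀² + n/σ²) = n·σ₀²/(σ² + n·σ₀²) = 12·91.7764/(36 + 12·91.7764) = 1101.3168/1137.3168 = 0.9683.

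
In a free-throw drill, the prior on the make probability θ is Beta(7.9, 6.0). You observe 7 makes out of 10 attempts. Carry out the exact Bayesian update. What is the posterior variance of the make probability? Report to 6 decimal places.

0.009428

The Beta prior is conjugate to a Binomial/Bernoulli likelihood; the update adds successes to α and failures to β.
Posterior: Beta(α+k, β+n−k) = Beta(7.9+7, 6.0+3) = Beta(14.9, 9.0).
Var = αβ/((α+β)²(α+β+1)) = 14.9·9.0/(23.9²·24.9) = 0.009428.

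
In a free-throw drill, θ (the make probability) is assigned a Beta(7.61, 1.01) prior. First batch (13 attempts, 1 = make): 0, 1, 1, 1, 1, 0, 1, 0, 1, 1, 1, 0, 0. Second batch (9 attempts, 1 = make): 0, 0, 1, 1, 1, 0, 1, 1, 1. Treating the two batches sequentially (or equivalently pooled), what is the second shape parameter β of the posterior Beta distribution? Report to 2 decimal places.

9.01

The Beta prior is conjugate to a Binomial/Bernoulli likelihood; the update adds successes to α and failures to β.
After batch 1: Beta(7.61+8, 1.01+5) = Beta(15.61, 6.01).
After batch 2: Beta(15.61+6, 6.01+3) = Beta(21.61, 9.01).
Posterior β = 9.01.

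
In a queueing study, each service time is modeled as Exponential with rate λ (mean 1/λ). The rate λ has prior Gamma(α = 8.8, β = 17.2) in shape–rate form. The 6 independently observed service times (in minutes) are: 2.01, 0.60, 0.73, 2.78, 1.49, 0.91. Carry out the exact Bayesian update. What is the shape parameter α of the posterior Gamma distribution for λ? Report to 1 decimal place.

With a Gamma(shape α, rate β) prior on the exponential rate λ, the posterior after n observations with total T = Σxᵢ is Gamma(α+n, β+T).
Sum of observations T = 8.52 minutes; n = 6.
Posterior: Gamma(8.8+6, 17.2+8.52) = Gamma(14.8, 25.72).
Posterior α = 14.8.

14.8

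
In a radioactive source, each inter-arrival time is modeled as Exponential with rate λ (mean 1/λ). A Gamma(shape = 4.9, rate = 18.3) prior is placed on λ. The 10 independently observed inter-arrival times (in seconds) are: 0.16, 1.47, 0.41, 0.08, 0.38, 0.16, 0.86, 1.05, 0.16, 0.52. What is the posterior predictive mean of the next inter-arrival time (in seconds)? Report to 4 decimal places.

With a Gamma(shape α, rate β) prior on the exponential rate λ, the posterior after n observations with total T = Σxᵢ is Gamma(α+n, β+T).
Sum of observations T = 5.25 seconds; n = 10.
Posterior: Gamma(4.9+10, 18.3+5.25) = Gamma(14.9, 23.55).
The predictive distribution for the next observation is Lomax; its mean is β/(α−1) = 23.55/13.9 = 1.6942.

1.6942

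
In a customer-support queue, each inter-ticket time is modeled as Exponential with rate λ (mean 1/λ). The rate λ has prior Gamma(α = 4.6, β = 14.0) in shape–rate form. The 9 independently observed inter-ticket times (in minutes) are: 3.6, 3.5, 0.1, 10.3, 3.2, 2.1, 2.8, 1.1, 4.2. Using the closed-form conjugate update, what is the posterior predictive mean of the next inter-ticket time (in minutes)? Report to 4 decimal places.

3.5635

With a Gamma(shape α, rate β) prior on the exponential rate λ, the posterior after n observations with total T = Σxᵢ is Gamma(α+n, β+T).
Sum of observations T = 30.9 minutes; n = 9.
Posterior: Gamma(4.6+9, 14.0+30.9) = Gamma(13.6, 44.9).
The predictive distribution for the next observation is Lomax; its mean is β/(α−1) = 44.9/12.6 = 3.5635.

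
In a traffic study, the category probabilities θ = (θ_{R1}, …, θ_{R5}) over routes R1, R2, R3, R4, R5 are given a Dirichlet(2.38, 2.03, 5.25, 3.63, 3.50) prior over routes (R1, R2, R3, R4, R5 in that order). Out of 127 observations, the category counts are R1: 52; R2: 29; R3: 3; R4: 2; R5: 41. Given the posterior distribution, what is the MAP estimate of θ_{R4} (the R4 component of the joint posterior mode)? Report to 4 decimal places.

The Dirichlet prior is conjugate to the Multinomial likelihood: each posterior αⱼ = prior αⱼ + observed count nⱼ.
Posterior concentration: (54.38, 31.03, 8.25, 5.63, 44.50), total = 143.79.
Joint mode component: (α_{R4}−1)/(Σα−K) = 4.63/138.79 = 0.0334.

0.0334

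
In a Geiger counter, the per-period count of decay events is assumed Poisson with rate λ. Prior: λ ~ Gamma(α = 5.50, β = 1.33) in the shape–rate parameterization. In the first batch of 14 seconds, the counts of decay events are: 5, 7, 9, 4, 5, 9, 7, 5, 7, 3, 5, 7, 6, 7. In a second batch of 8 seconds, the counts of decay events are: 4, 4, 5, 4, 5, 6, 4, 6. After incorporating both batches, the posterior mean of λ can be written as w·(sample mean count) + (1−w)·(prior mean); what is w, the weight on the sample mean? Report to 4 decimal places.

0.9430

With a Gamma(shape α, rate β) prior, the Poisson likelihood is conjugate: the posterior is Gamma(α + ΣXᵢ, β + n).
Total number of seconds: n = 14 + 8 = 22.
Posterior mean = (α₀+S)/(β₀+n) = [n/(β₀+n)]·(S/n) + [β₀/(β₀+n)]·(α₀/β₀), so only n and β₀ enter the weight.
Weight on data w = n/(β₀+n) = 22/(1.33+22) = 22/23.33 = 0.9430.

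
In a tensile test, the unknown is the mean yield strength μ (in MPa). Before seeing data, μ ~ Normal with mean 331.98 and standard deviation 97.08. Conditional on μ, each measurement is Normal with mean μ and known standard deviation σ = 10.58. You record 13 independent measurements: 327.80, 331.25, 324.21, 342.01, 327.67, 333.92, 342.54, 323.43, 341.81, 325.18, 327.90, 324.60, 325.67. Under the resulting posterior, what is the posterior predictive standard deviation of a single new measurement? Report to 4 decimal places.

10.9790

For Normal data with known variance σ², a Normal(μ₀, σ₀²) prior on μ is conjugate. Posterior precision = 1/σ₀² + n/σ²; posterior mean is the precision-weighted average of μ₀ and x̄.
σ₀² = 97.08² = 9424.5264, σ² = 10.58² = 111.9364; σ² + n·σ₀² = 111.9364 + 13·9424.5264 = 122630.7796.
Posterior precision = 1/σ₀² + n/σ² = 1/9424.5264 + 13/111.9364 = (σ² + n·σ₀²)/(σ₀²σ²) = 122630.7796/(9424.5264·111.9364); posterior variance σₙ² = σ₀²σ²/(σ² + n·σ₀²) = 9424.5264·111.9364/122630.7796 = 8.602633.
Predictive variance for one new observation = σₙ² + σ² = 9424.5264·111.9364/122630.7796 + 111.9364 = σ²·(σ₀² + 122630.7796)/122630.7796 = 111.9364·132055.306/122630.7796 = 120.539033; SD = √(111.9364·132055.306/122630.7796) = 10.9790.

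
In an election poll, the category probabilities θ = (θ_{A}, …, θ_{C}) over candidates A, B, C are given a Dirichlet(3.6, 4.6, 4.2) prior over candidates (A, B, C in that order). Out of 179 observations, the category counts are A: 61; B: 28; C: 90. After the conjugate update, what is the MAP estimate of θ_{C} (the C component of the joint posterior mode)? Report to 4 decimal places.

The Dirichlet prior is conjugate to the Multinomial likelihood: each posterior αⱼ = prior αⱼ + observed count nⱼ.
Posterior concentration: (64.6, 32.6, 94.2), total = 191.4.
Joint mode component: (α_{C}−1)/(Σα−K) = 93.2/188.4 = 0.4947.

0.4947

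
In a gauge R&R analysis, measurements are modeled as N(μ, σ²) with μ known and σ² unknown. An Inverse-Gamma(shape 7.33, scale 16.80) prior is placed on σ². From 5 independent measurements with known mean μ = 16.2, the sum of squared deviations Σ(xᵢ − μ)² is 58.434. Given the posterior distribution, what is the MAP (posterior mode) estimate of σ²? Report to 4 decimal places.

With known mean μ and an Inverse-Gamma(α, β) prior on σ², the Normal likelihood is conjugate: posterior is Inv-Gamma(α + n/2, β + Σ(xᵢ−μ)²/2).
Posterior: Inv-Gamma(7.33 + 5/2, 16.80 + 58.434/2) = Inv-Gamma(9.83, 46.0170).
Mode = β/(α+1) = 46.0170/10.83 = 4.2490.

4.2490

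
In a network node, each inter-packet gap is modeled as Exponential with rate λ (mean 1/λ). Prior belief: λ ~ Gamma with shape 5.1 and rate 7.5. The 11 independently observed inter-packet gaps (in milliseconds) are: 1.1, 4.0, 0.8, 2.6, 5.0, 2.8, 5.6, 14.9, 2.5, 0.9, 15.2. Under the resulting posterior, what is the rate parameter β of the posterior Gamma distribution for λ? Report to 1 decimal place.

With a Gamma(shape α, rate β) prior on the exponential rate λ, the posterior after n observations with total T = Σxᵢ is Gamma(α+n, β+T).
Sum of observations T = 55.4 milliseconds; n = 11.
Posterior: Gamma(5.1+11, 7.5+55.4) = Gamma(16.1, 62.9).
Posterior β = 62.9.

62.9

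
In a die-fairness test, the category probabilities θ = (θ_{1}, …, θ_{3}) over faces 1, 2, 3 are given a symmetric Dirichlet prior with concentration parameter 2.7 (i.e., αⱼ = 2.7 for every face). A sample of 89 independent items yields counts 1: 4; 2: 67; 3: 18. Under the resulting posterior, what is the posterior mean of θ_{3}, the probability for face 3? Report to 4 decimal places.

The Dirichlet prior is conjugate to the Multinomial likelihood: each posterior αⱼ = prior αⱼ + observed count nⱼ.
Posterior concentration: (6.7, 69.7, 20.7), total = 97.1.
E[θ_{3}|data] = α_{3}/Σα = 20.7/97.1 = 0.2132.

0.2132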